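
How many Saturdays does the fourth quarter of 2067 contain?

14

2067-10-01 is a Saturday.
From 2067-10-01 to 2067-12-31 is 92 days inclusive.
92 = 7 × 13 + 1, so there are 13 full weeks plus 1 extra day.
Each full week contributes one Saturday: 13 so far.
The 1 extra day is Saturday — 1 of them qualifies.
Total: 13 + 1 = 14.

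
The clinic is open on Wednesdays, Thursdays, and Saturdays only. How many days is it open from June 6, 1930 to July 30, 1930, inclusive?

23

June 6, 1930 is a Friday.
The range spans 55 days (inclusive of both endpoints).
55 = 7 × 7 + 6, so there are 7 full weeks plus 6 extra days.
Each full week contributes 3 days from the set (Wed, Thu, Sat): 7 × 3 = 21.
The 6 extra days are Fri, Sat, Sun, Mon, Tue, Wed — 2 of them qualify.
Total: 21 + 2 = 23.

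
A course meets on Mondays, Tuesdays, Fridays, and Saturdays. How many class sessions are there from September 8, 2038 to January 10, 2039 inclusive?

September 8, 2038 is a Wednesday.
From September 8, 2038 to January 10, 2039 is 125 days inclusive.
125 = 7 × 17 + 6, so there are 17 full weeks plus 6 extra days.
Each full week contributes 4 days from the set (Mon, Tue, Fri, Sat): 17 × 4 = 68.
The 6 extra days are Wednesday, Thursday, Friday, Saturday, Sunday, Monday — 3 of them qualify.
Total: 68 + 3 = 71.

71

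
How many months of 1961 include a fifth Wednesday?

4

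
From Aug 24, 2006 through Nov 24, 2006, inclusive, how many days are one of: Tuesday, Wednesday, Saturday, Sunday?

Aug 24, 2006 is a Thursday.
That's 93 days from start to end, counting both.
93 = 7 × 13 + 2, so there are 13 full weeks plus 2 extra days.
Each full week contributes 4 days from the set (Tue, Wed, Sat, Sun): 13 × 4 = 52.
The 2 extra days are Thursday, Friday — none qualify.
Total: 52 + 0 = 52.

52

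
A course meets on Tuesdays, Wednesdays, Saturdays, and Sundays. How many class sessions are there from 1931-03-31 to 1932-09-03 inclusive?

299

1931-03-31 is a Tuesday.
That's 523 days from start to end, counting both.
523 = 7 × 74 + 5, so there are 74 full weeks plus 5 extra days.
Each full week contributes 4 days from the set (Tue, Wed, Sat, Sun): 74 × 4 = 296.
The 5 extra days are Tuesday, Wednesday, Thursday, Friday, Saturday — 3 of them qualify.
Total: 296 + 3 = 299.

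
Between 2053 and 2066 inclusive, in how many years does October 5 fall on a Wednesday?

1

Day of week of October 5 in each year:
2053: Sun, 2054: Mon, 2055: Tue, 2056: Thu, 2057: Fri, 2058: Sat, 2059: Sun, 2060: Tue, 2061: Wed ✓, 2062: Thu, 2063: Fri, 2064: Sun, 2065: Mon, 2066: Tue
Wednesdays: 2061.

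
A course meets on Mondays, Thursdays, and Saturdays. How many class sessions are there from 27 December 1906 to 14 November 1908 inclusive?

296

27 December 1906 is a Thursday.
That's 689 days from start to end, counting both.
689 = 7 × 98 + 3, so there are 98 full weeks plus 3 extra days.
Each full week contributes 3 days from the set (Mon, Thu, Sat): 98 × 3 = 294.
The 3 extra days are Thursday, Friday, Saturday — 2 of them qualify.
Total: 294 + 2 = 296.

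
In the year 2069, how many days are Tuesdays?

53

January 1, 2069 is a Tuesday.
That's 365 days from start to end, counting both.
365 = 7 × 52 + 1, so there are 52 full weeks plus 1 extra day.
Each full week contributes one Tuesday: 52 so far.
The 1 extra day is Tuesday — 1 of them qualifies.
Total: 52 + 1 = 53.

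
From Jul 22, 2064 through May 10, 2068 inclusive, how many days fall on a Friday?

Jul 22, 2064 is a Tuesday.
That's 1389 days from start to end, counting both.
1389 = 7 × 198 + 3, so there are 198 full weeks plus 3 extra days.
Each full week contributes one Friday: 198 so far.
The 3 extra days are Tue, Wed, Thu — none qualify.
Total: 198 + 0 = 198.

198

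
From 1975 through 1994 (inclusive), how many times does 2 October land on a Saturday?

3

Day of week of October 2 in each year:
1975: Thu, 1976: Sat ✓, 1977: Sun, 1978: Mon, 1979: Tue, 1980: Thu, 1981: Fri, 1982: Sat ✓, 1983: Sun, 1984: Tue, 1985: Wed, 1986: Thu, 1987: Fri, 1988: Sun, 1989: Mon, 1990: Tue, 1991: Wed, 1992: Fri, 1993: Sat ✓, 1994: Sun
Saturdays: 1976, 1982, 1993.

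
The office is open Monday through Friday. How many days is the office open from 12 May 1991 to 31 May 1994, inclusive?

797 weekdays

12 May 1991 is a Sunday.
That's 1116 days from start to end, counting both.
1116 = 7 × 159 + 3, so there are 159 full weeks plus 3 extra days.
Each full week contributes 5 weekdays (Mon–Fri): 159 × 5 = 795.
The 3 extra days are Sunday, Monday, Tuesday — 2 of them qualify.
Total: 795 + 2 = 797.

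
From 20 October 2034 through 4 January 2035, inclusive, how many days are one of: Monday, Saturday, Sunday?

20 October 2034 is a Friday.
That's 77 days from start to end, counting both.
77 = 7 × 11, so the span is exactly 11 full weeks.
Each full week contributes 3 days from the set (Mon, Sat, Sun): 11 × 3 = 33.
Total: 33.

33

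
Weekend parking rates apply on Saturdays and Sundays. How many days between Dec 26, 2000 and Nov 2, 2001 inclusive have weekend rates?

88

Dec 26, 2000 is a Tuesday.
The range spans 312 days (inclusive of both endpoints).
312 = 7 × 44 + 4, so there are 44 full weeks plus 4 extra days.
Each full week contributes 2 weekend days (Sat, Sun): 44 × 2 = 88.
The 4 extra days are Tue, Wed, Thu, Fri — none qualify.
Total: 88 + 0 = 88.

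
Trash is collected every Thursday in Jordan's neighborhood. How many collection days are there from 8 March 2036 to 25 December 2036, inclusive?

8 March 2036 is a Saturday.
From 8 March 2036 to 25 December 2036 is 293 days inclusive.
293 = 7 × 41 + 6, so there are 41 full weeks plus 6 extra days.
Each full week contributes one Thursday: 41 so far.
The 6 extra days are Saturday, Sunday, Monday, Tuesday, Wednesday, Thursday — 1 of them qualifies.
Total: 41 + 1 = 42.

42 Thursdays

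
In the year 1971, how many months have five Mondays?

4

A month has five Mondays exactly when Monday falls within its first (length − 28) days.
Jan: 31 days, starts Fri → 5 of Fri, Sat, Sun
Feb: 28 days, starts Mon → 5 of (none)
Mar: 31 days, starts Mon → 5 of Mon, Tue, Wed ✓
Apr: 30 days, starts Thu → 5 of Thu, Fri
May: 31 days, starts Sat → 5 of Sat, Sun, Mon ✓
Jun: 30 days, starts Tue → 5 of Tue, Wed
Jul: 31 days, starts Thu → 5 of Thu, Fri, Sat
Aug: 31 days, starts Sun → 5 of Sun, Mon, Tue ✓
Sep: 30 days, starts Wed → 5 of Wed, Thu
Oct: 31 days, starts Fri → 5 of Fri, Sat, Sun
Nov: 30 days, starts Mon → 5 of Mon, Tue ✓
Dec: 31 days, starts Wed → 5 of Wed, Thu, Fri
Months with five Mondays: Mar, May, Aug, Nov.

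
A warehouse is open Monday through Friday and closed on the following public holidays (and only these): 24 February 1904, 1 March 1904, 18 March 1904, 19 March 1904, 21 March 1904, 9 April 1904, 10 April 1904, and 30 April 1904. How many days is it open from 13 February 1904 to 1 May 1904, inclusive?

13 February 1904 is a Saturday.
The range spans 79 days (inclusive of both endpoints).
79 = 7 × 11 + 2, so there are 11 full weeks plus 2 extra days.
Each full week contributes 5 weekdays (Mon–Fri): 11 × 5 = 55.
The 2 extra days are Saturday, Sunday — none qualify.
Total: 55 + 0 = 55.
Holidays: 24 February 1904 (Wed); 1 March 1904 (Tue); 18 March 1904 (Fri); 19 March 1904 (Sat); 21 March 1904 (Mon); 9 April 1904 (Sat); 10 April 1904 (Sun); 30 April 1904 (Sat).
4 of the 8 holidays fall on weekdays; the rest are weekends and were already excluded.
Business days: 55 − 4 = 51.

51 working days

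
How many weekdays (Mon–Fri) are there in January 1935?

January 1, 1935 is a Tuesday.
From January 1, 1935 to January 31, 1935 is 31 days inclusive.
31 = 7 × 4 + 3, so there are 4 full weeks plus 3 extra days.
Each full week contributes 5 weekdays (Mon–Fri): 4 × 5 = 20.
The 3 extra days are Tue, Wed, Thu — 3 of them qualify.
Total: 20 + 3 = 23.

23 weekdays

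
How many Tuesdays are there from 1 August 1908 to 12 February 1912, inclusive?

184

1 August 1908 is a Saturday.
That's 1291 days from start to end, counting both.
1291 = 7 × 184 + 3, so there are 184 full weeks plus 3 extra days.
Each full week contributes one Tuesday: 184 so far.
The 3 extra days are Sat, Sun, Mon — none qualify.
Total: 184 + 0 = 184.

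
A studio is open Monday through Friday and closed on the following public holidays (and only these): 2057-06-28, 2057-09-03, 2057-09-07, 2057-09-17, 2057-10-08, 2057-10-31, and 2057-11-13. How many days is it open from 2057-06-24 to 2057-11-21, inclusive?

2057-06-24 is a Sunday.
From 2057-06-24 to 2057-11-21 is 151 days inclusive.
151 = 7 × 21 + 4, so there are 21 full weeks plus 4 extra days.
Each full week contributes 5 weekdays (Mon–Fri): 21 × 5 = 105.
The 4 extra days are Sun, Mon, Tue, Wed — 3 of them qualify.
Total: 105 + 3 = 108.
Holidays: 2057-06-28 (Thu); 2057-09-03 (Mon); 2057-09-07 (Fri); 2057-09-17 (Mon); 2057-10-08 (Mon); 2057-10-31 (Wed); 2057-11-13 (Tue).
All 7 holidays fall on weekdays, so subtract 7.
Business days: 108 − 7 = 101.

101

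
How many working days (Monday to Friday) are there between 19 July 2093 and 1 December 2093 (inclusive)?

97

19 July 2093 is a Sunday.
The range spans 136 days (inclusive of both endpoints).
136 = 7 × 19 + 3, so there are 19 full weeks plus 3 extra days.
Each full week contributes 5 weekdays (Mon–Fri): 19 × 5 = 95.
The 3 extra days are Sun, Mon, Tue — 2 of them qualify.
Total: 95 + 2 = 97.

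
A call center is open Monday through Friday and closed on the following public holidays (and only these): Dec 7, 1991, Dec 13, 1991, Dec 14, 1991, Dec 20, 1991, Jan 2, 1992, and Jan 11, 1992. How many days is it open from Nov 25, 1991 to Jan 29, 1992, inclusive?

Nov 25, 1991 is a Monday.
That's 66 days from start to end, counting both.
66 = 7 × 9 + 3, so there are 9 full weeks plus 3 extra days.
Each full week contributes 5 weekdays (Mon–Fri): 9 × 5 = 45.
The 3 extra days are Mon, Tue, Wed — 3 of them qualify.
Total: 45 + 3 = 48.
Holidays: Dec 7, 1991 (Sat); Dec 13, 1991 (Fri); Dec 14, 1991 (Sat); Dec 20, 1991 (Fri); Jan 2, 1992 (Thu); Jan 11, 1992 (Sat).
3 of the 6 holidays fall on weekdays; the rest are weekends and were already excluded.
Business days: 48 − 3 = 45.

45 business days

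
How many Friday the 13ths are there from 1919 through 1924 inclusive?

Friday-the-13ths by year:
1919: Jun
1920: Feb, Aug
1921: May
1922: Jan, Oct
1923: Apr, Jul
1924: Jun

9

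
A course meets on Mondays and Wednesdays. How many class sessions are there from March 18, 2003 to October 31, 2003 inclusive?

March 18, 2003 is a Tuesday.
That's 228 days from start to end, counting both.
228 = 7 × 32 + 4, so there are 32 full weeks plus 4 extra days.
Each full week contributes 2 days from the set (Mon, Wed): 32 × 2 = 64.
The 4 extra days are Tue, Wed, Thu, Fri — 1 of them qualifies.
Total: 64 + 1 = 65.

65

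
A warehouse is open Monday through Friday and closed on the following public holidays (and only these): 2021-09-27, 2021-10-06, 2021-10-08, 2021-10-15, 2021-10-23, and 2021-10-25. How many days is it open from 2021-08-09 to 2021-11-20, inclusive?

2021-08-09 is a Monday.
That's 104 days from start to end, counting both.
104 = 7 × 14 + 6, so there are 14 full weeks plus 6 extra days.
Each full week contributes 5 weekdays (Mon–Fri): 14 × 5 = 70.
The 6 extra days are Monday, Tuesday, Wednesday, Thursday, Friday, Saturday — 5 of them qualify.
Total: 70 + 5 = 75.
Holidays: 2021-09-27 (Mon); 2021-10-06 (Wed); 2021-10-08 (Fri); 2021-10-15 (Fri); 2021-10-23 (Sat); 2021-10-25 (Mon).
5 of the 6 holidays fall on weekdays; the rest are weekends and were already excluded.
Business days: 75 − 5 = 70.

70 working days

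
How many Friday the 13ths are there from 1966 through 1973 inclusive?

13

Friday-the-13ths by year:
1966: May
1967: Jan, Oct
1968: Sep, Dec
1969: Jun
1970: Feb, Mar, Nov
1971: Aug
1972: Oct
1973: Apr, Jul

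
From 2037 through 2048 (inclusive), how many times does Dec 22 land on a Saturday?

2

Day of week of December 22 in each year:
2037: Tue, 2038: Wed, 2039: Thu, 2040: Sat ✓, 2041: Sun, 2042: Mon, 2043: Tue, 2044: Thu, 2045: Fri, 2046: Sat ✓, 2047: Sun, 2048: Tue
Saturdays: 2040, 2046.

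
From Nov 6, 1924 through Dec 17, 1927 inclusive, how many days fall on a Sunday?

162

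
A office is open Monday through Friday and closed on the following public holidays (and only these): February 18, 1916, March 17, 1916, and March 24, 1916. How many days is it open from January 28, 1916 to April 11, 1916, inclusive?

January 28, 1916 is a Friday.
From January 28, 1916 to April 11, 1916 is 75 days inclusive.
75 = 7 × 10 + 5, so there are 10 full weeks plus 5 extra days.
Each full week contributes 5 weekdays (Mon–Fri): 10 × 5 = 50.
The 5 extra days are Friday, Saturday, Sunday, Monday, Tuesday — 3 of them qualify.
Total: 50 + 3 = 53.
Holidays: February 18, 1916 (Fri); March 17, 1916 (Fri); March 24, 1916 (Fri).
All 3 holidays fall on weekdays, so subtract 3.
Business days: 53 − 3 = 50.

50 working days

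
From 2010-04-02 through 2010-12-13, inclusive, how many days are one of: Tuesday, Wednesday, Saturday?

2010-04-02 is a Friday.
From 2010-04-02 to 2010-12-13 is 256 days inclusive.
256 = 7 × 36 + 4, so there are 36 full weeks plus 4 extra days.
Each full week contributes 3 days from the set (Tue, Wed, Sat): 36 × 3 = 108.
The 4 extra days are Friday, Saturday, Sunday, Monday — 1 of them qualifies.
Total: 108 + 1 = 109.

109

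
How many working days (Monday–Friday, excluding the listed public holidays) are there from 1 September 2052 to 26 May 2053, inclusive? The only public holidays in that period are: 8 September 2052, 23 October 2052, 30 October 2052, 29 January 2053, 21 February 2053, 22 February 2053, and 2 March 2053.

1 September 2052 is a Sunday.
The range spans 268 days (inclusive of both endpoints).
268 = 7 × 38 + 2, so there are 38 full weeks plus 2 extra days.
Each full week contributes 5 weekdays (Mon–Fri): 38 × 5 = 190.
The 2 extra days are Sunday, Monday — 1 of them qualifies.
Total: 190 + 1 = 191.
Holidays: 8 September 2052 (Sun); 23 October 2052 (Wed); 30 October 2052 (Wed); 29 January 2053 (Wed); 21 February 2053 (Fri); 22 February 2053 (Sat); 2 March 2053 (Sun).
4 of the 7 holidays fall on weekdays; the rest are weekends and were already excluded.
Business days: 191 − 4 = 187.

187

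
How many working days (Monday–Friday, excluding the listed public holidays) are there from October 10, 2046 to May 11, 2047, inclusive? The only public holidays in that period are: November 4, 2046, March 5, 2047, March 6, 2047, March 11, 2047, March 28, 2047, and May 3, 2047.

148 working days

October 10, 2046 is a Wednesday.
The range spans 214 days (inclusive of both endpoints).
214 = 7 × 30 + 4, so there are 30 full weeks plus 4 extra days.
Each full week contributes 5 weekdays (Mon–Fri): 30 × 5 = 150.
The 4 extra days are Wednesday, Thursday, Friday, Saturday — 3 of them qualify.
Total: 150 + 3 = 153.
Holidays: November 4, 2046 (Sun); March 5, 2047 (Tue); March 6, 2047 (Wed); March 11, 2047 (Mon); March 28, 2047 (Thu); May 3, 2047 (Fri).
5 of the 6 holidays fall on weekdays; the rest are weekends and were already excluded.
Business days: 153 − 5 = 148.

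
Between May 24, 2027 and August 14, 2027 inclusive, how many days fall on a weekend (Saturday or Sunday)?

23

May 24, 2027 is a Monday.
The range spans 83 days (inclusive of both endpoints).
83 = 7 × 11 + 6, so there are 11 full weeks plus 6 extra days.
Each full week contributes 2 weekend days (Sat, Sun): 11 × 2 = 22.
The 6 extra days are Monday, Tuesday, Wednesday, Thursday, Friday, Saturday — 1 of them qualifies.
Total: 22 + 1 = 23.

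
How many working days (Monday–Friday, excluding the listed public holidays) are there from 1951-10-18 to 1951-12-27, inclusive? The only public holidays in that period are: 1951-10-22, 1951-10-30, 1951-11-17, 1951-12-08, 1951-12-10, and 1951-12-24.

1951-10-18 is a Thursday.
From 1951-10-18 to 1951-12-27 is 71 days inclusive.
71 = 7 × 10 + 1, so there are 10 full weeks plus 1 extra day.
Each full week contributes 5 weekdays (Mon–Fri): 10 × 5 = 50.
The 1 extra day is Thursday — 1 of them qualifies.
Total: 50 + 1 = 51.
Holidays: 1951-10-22 (Mon); 1951-10-30 (Tue); 1951-11-17 (Sat); 1951-12-08 (Sat); 1951-12-10 (Mon); 1951-12-24 (Mon).
4 of the 6 holidays fall on weekdays; the rest are weekends and were already excluded.
Business days: 51 − 4 = 47.

47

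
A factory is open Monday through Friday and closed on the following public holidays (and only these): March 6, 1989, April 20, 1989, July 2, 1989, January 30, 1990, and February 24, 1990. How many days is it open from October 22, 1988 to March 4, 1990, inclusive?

352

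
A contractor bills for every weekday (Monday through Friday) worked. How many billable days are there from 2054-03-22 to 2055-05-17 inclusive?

2054-03-22 is a Sunday.
That's 422 days from start to end, counting both.
422 = 7 × 60 + 2, so there are 60 full weeks plus 2 extra days.
Each full week contributes 5 weekdays (Mon–Fri): 60 × 5 = 300.
The 2 extra days are Sun, Mon — 1 of them qualifies.
Total: 300 + 1 = 301.

301 weekdays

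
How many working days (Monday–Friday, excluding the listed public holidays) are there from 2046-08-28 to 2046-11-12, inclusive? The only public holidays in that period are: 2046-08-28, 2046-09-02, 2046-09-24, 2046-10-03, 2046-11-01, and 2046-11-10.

2046-08-28 is a Tuesday.
From 2046-08-28 to 2046-11-12 is 77 days inclusive.
77 = 7 × 11, so the span is exactly 11 full weeks.
Each full week contributes 5 weekdays (Mon–Fri): 11 × 5 = 55.
Total: 55.
Holidays: 2046-08-28 (Tue); 2046-09-02 (Sun); 2046-09-24 (Mon); 2046-10-03 (Wed); 2046-11-01 (Thu); 2046-11-10 (Sat).
4 of the 6 holidays fall on weekdays; the rest are weekends and were already excluded.
Business days: 55 − 4 = 51.

51 working days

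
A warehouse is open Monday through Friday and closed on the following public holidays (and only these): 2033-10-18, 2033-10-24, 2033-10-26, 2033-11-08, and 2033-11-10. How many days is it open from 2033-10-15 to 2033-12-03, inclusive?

30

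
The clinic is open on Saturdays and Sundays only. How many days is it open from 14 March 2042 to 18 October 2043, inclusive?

168

14 March 2042 is a Friday.
That's 584 days from start to end, counting both.
584 = 7 × 83 + 3, so there are 83 full weeks plus 3 extra days.
Each full week contributes 2 days from the set (Sat, Sun): 83 × 2 = 166.
The 3 extra days are Fri, Sat, Sun — 2 of them qualify.
Total: 166 + 2 = 168.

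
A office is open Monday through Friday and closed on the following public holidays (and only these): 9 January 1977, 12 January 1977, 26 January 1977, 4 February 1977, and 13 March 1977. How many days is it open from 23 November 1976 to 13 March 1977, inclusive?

23 November 1976 is a Tuesday.
The range spans 111 days (inclusive of both endpoints).
111 = 7 × 15 + 6, so there are 15 full weeks plus 6 extra days.
Each full week contributes 5 weekdays (Mon–Fri): 15 × 5 = 75.
The 6 extra days are Tue, Wed, Thu, Fri, Sat, Sun — 4 of them qualify.
Total: 75 + 4 = 79.
Holidays: 9 January 1977 (Sun); 12 January 1977 (Wed); 26 January 1977 (Wed); 4 February 1977 (Fri); 13 March 1977 (Sun).
3 of the 5 holidays fall on weekdays; the rest are weekends and were already excluded.
Business days: 79 − 3 = 76.

76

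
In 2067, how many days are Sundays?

1 January 2067 is a Saturday.
That's 365 days from start to end, counting both.
365 = 7 × 52 + 1, so there are 52 full weeks plus 1 extra day.
Each full week contributes one Sunday: 52 so far.
The 1 extra day is Sat — none qualify.
Total: 52 + 0 = 52.

52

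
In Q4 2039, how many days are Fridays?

1 October 2039 is a Saturday.
That's 92 days from start to end, counting both.
92 = 7 × 13 + 1, so there are 13 full weeks plus 1 extra day.
Each full week contributes one Friday: 13 so far.
The 1 extra day is Sat — none qualify.
Total: 13 + 0 = 13.

13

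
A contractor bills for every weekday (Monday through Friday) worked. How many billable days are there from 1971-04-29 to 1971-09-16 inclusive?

1971-04-29 is a Thursday.
The range spans 141 days (inclusive of both endpoints).
141 = 7 × 20 + 1, so there are 20 full weeks plus 1 extra day.
Each full week contributes 5 weekdays (Mon–Fri): 20 × 5 = 100.
The 1 extra day is Thursday — 1 of them qualifies.
Total: 100 + 1 = 101.

101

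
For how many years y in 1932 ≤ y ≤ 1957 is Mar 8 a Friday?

Day of week of March 8 in each year:
1932: Tue, 1933: Wed, 1934: Thu, 1935: Fri ✓, 1936: Sun, 1937: Mon, 1938: Tue, 1939: Wed, 1940: Fri ✓, 1941: Sat, 1942: Sun, 1943: Mon, 1944: Wed, 1945: Thu, 1946: Fri ✓, 1947: Sat, 1948: Mon, 1949: Tue, 1950: Wed, 1951: Thu, 1952: Sat, 1953: Sun, 1954: Mon, 1955: Tue, 1956: Thu, 1957: Fri ✓
Fridays: 1935, 1940, 1946, 1957.

4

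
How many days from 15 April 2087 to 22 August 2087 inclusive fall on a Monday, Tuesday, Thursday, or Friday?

75

15 April 2087 is a Tuesday.
That's 130 days from start to end, counting both.
130 = 7 × 18 + 4, so there are 18 full weeks plus 4 extra days.
Each full week contributes 4 days from the set (Mon, Tue, Thu, Fri): 18 × 4 = 72.
The 4 extra days are Tuesday, Wednesday, Thursday, Friday — 3 of them qualify.
Total: 72 + 3 = 75.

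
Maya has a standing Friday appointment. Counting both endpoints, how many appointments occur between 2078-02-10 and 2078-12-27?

2078-02-10 is a Thursday.
The range spans 321 days (inclusive of both endpoints).
321 = 7 × 45 + 6, so there are 45 full weeks plus 6 extra days.
Each full week contributes one Friday: 45 so far.
The 6 extra days are Thursday, Friday, Saturday, Sunday, Monday, Tuesday — 1 of them qualifies.
Total: 45 + 1 = 46.

46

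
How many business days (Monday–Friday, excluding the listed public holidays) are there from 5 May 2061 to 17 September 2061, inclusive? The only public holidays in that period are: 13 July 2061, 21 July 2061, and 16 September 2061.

5 May 2061 is a Thursday.
From 5 May 2061 to 17 September 2061 is 136 days inclusive.
136 = 7 × 19 + 3, so there are 19 full weeks plus 3 extra days.
Each full week contributes 5 weekdays (Mon–Fri): 19 × 5 = 95.
The 3 extra days are Thu, Fri, Sat — 2 of them qualify.
Total: 95 + 2 = 97.
Holidays: 13 July 2061 (Wed); 21 July 2061 (Thu); 16 September 2061 (Fri).
All 3 holidays fall on weekdays, so subtract 3.
Business days: 97 − 3 = 94.

94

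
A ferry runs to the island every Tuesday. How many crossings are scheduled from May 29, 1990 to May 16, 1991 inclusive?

May 29, 1990 is a Tuesday.
From May 29, 1990 to May 16, 1991 is 353 days inclusive.
353 = 7 × 50 + 3, so there are 50 full weeks plus 3 extra days.
Each full week contributes one Tuesday: 50 so far.
The 3 extra days are Tue, Wed, Thu — 1 of them qualifies.
Total: 50 + 1 = 51.

51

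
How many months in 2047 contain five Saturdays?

A month has five Saturdays exactly when Saturday falls within its first (length − 28) days.
Jan: 31 days, starts Tue → 5 of Tue, Wed, Thu
Feb: 28 days, starts Fri → 5 of (none)
Mar: 31 days, starts Fri → 5 of Fri, Sat, Sun ✓
Apr: 30 days, starts Mon → 5 of Mon, Tue
May: 31 days, starts Wed → 5 of Wed, Thu, Fri
Jun: 30 days, starts Sat → 5 of Sat, Sun ✓
Jul: 31 days, starts Mon → 5 of Mon, Tue, Wed
Aug: 31 days, starts Thu → 5 of Thu, Fri, Sat ✓
Sep: 30 days, starts Sun → 5 of Sun, Mon
Oct: 31 days, starts Tue → 5 of Tue, Wed, Thu
Nov: 30 days, starts Fri → 5 of Fri, Sat ✓
Dec: 31 days, starts Sun → 5 of Sun, Mon, Tue
Months with five Saturdays: Mar, Jun, Aug, Nov.

4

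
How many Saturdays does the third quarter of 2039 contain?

13

July 1, 2039 is a Friday.
The range spans 92 days (inclusive of both endpoints).
92 = 7 × 13 + 1, so there are 13 full weeks plus 1 extra day.
Each full week contributes one Saturday: 13 so far.
The 1 extra day is Fri — none qualify.
Total: 13 + 0 = 13.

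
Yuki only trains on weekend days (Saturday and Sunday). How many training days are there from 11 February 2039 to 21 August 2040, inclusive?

160

11 February 2039 is a Friday.
The range spans 558 days (inclusive of both endpoints).
558 = 7 × 79 + 5, so there are 79 full weeks plus 5 extra days.
Each full week contributes 2 weekend days (Sat, Sun): 79 × 2 = 158.
The 5 extra days are Friday, Saturday, Sunday, Monday, Tuesday — 2 of them qualify.
Total: 158 + 2 = 160.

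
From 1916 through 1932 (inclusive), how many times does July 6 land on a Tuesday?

Day of week of July 6 in each year:
1916: Thu, 1917: Fri, 1918: Sat, 1919: Sun, 1920: Tue ✓, 1921: Wed, 1922: Thu, 1923: Fri, 1924: Sun, 1925: Mon, 1926: Tue ✓, 1927: Wed, 1928: Fri, 1929: Sat, 1930: Sun, 1931: Mon, 1932: Wed
Tuesdays: 1920, 1926.

2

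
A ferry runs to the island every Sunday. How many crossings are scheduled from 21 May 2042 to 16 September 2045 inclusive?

173

21 May 2042 is a Wednesday.
From 21 May 2042 to 16 September 2045 is 1215 days inclusive.
1215 = 7 × 173 + 4, so there are 173 full weeks plus 4 extra days.
Each full week contributes one Sunday: 173 so far.
The 4 extra days are Wednesday, Thursday, Friday, Saturday — none qualify.
Total: 173 + 0 = 173.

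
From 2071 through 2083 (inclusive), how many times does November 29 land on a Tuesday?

2

Day of week of November 29 in each year:
2071: Sun, 2072: Tue ✓, 2073: Wed, 2074: Thu, 2075: Fri, 2076: Sun, 2077: Mon, 2078: Tue ✓, 2079: Wed, 2080: Fri, 2081: Sat, 2082: Sun, 2083: Mon
Tuesdays: 2072, 2078.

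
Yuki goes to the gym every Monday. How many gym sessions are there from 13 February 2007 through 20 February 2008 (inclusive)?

53 Mondays

13 February 2007 is a Tuesday.
That's 373 days from start to end, counting both.
373 = 7 × 53 + 2, so there are 53 full weeks plus 2 extra days.
Each full week contributes one Monday: 53 so far.
The 2 extra days are Tuesday, Wednesday — none qualify.
Total: 53 + 0 = 53.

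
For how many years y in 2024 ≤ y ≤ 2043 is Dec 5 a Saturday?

3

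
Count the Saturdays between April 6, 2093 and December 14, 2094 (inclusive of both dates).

April 6, 2093 is a Monday.
The range spans 618 days (inclusive of both endpoints).
618 = 7 × 88 + 2, so there are 88 full weeks plus 2 extra days.
Each full week contributes one Saturday: 88 so far.
The 2 extra days are Monday, Tuesday — none qualify.
Total: 88 + 0 = 88.

88 Saturdays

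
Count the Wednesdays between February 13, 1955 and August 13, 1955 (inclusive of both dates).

February 13, 1955 is a Sunday.
The range spans 182 days (inclusive of both endpoints).
182 = 7 × 26, so the span is exactly 26 full weeks.
Each full week contributes one Wednesday: 26 so far.

26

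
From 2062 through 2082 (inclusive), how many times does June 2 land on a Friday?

Day of week of June 2 in each year:
2062: Fri ✓, 2063: Sat, 2064: Mon, 2065: Tue, 2066: Wed, 2067: Thu, 2068: Sat, 2069: Sun, 2070: Mon, 2071: Tue, 2072: Thu, 2073: Fri ✓, 2074: Sat, 2075: Sun, 2076: Tue, 2077: Wed, 2078: Thu, 2079: Fri ✓, 2080: Sun, 2081: Mon, 2082: Tue
Fridays: 2062, 2073, 2079.

3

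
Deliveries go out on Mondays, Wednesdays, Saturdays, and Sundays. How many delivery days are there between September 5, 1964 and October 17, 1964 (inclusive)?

25

September 5, 1964 is a Saturday.
From September 5, 1964 to October 17, 1964 is 43 days inclusive.
43 = 7 × 6 + 1, so there are 6 full weeks plus 1 extra day.
Each full week contributes 4 days from the set (Mon, Wed, Sat, Sun): 6 × 4 = 24.
The 1 extra day is Saturday — 1 of them qualifies.
Total: 24 + 1 = 25.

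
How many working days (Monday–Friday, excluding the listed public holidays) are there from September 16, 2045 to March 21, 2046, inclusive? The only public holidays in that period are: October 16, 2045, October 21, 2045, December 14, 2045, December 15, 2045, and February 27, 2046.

129 working days

September 16, 2045 is a Saturday.
From September 16, 2045 to March 21, 2046 is 187 days inclusive.
187 = 7 × 26 + 5, so there are 26 full weeks plus 5 extra days.
Each full week contributes 5 weekdays (Mon–Fri): 26 × 5 = 130.
The 5 extra days are Saturday, Sunday, Monday, Tuesday, Wednesday — 3 of them qualify.
Total: 130 + 3 = 133.
Holidays: October 16, 2045 (Mon); October 21, 2045 (Sat); December 14, 2045 (Thu); December 15, 2045 (Fri); February 27, 2046 (Tue).
4 of the 5 holidays fall on weekdays; the rest are weekends and were already excluded.
Business days: 133 − 4 = 129.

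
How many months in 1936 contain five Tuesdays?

4

A month has five Tuesdays exactly when Tuesday falls within its first (length − 28) days.
Jan: 31 days, starts Wed → 5 of Wed, Thu, Fri
Feb: 29 days, starts Sat → 5 of Sat
Mar: 31 days, starts Sun → 5 of Sun, Mon, Tue ✓
Apr: 30 days, starts Wed → 5 of Wed, Thu
May: 31 days, starts Fri → 5 of Fri, Sat, Sun
Jun: 30 days, starts Mon → 5 of Mon, Tue ✓
Jul: 31 days, starts Wed → 5 of Wed, Thu, Fri
Aug: 31 days, starts Sat → 5 of Sat, Sun, Mon
Sep: 30 days, starts Tue → 5 of Tue, Wed ✓
Oct: 31 days, starts Thu → 5 of Thu, Fri, Sat
Nov: 30 days, starts Sun → 5 of Sun, Mon
Dec: 31 days, starts Tue → 5 of Tue, Wed, Thu ✓
Months with five Tuesdays: Mar, Jun, Sep, Dec.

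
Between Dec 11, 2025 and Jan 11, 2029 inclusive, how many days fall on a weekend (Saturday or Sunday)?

322

Dec 11, 2025 is a Thursday.
That's 1128 days from start to end, counting both.
1128 = 7 × 161 + 1, so there are 161 full weeks plus 1 extra day.
Each full week contributes 2 weekend days (Sat, Sun): 161 × 2 = 322.
The 1 extra day is Thursday — none qualify.
Total: 322 + 0 = 322.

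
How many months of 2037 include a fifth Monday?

4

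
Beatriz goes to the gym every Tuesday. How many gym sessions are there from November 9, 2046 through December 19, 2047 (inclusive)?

58

November 9, 2046 is a Friday.
From November 9, 2046 to December 19, 2047 is 406 days inclusive.
406 = 7 × 58, so the span is exactly 58 full weeks.
Each full week contributes one Tuesday: 58 so far.
Total: 58.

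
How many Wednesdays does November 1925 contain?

4

1925-11-01 is a Sunday.
That's 30 days from start to end, counting both.
30 = 7 × 4 + 2, so there are 4 full weeks plus 2 extra days.
Each full week contributes one Wednesday: 4 so far.
The 2 extra days are Sunday, Monday — none qualify.
Total: 4 + 0 = 4.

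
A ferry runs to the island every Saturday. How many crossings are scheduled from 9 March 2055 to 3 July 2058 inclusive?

9 March 2055 is a Tuesday.
From 9 March 2055 to 3 July 2058 is 1213 days inclusive.
1213 = 7 × 173 + 2, so there are 173 full weeks plus 2 extra days.
Each full week contributes one Saturday: 173 so far.
The 2 extra days are Tue, Wed — none qualify.
Total: 173 + 0 = 173.

173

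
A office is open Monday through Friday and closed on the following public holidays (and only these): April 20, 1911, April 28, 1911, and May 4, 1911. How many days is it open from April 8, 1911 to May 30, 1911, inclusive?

April 8, 1911 is a Saturday.
That's 53 days from start to end, counting both.
53 = 7 × 7 + 4, so there are 7 full weeks plus 4 extra days.
Each full week contributes 5 weekdays (Mon–Fri): 7 × 5 = 35.
The 4 extra days are Sat, Sun, Mon, Tue — 2 of them qualify.
Total: 35 + 2 = 37.
Holidays: April 20, 1911 (Thu); April 28, 1911 (Fri); May 4, 1911 (Thu).
All 3 holidays fall on weekdays, so subtract 3.
Business days: 37 − 3 = 34.

34 business days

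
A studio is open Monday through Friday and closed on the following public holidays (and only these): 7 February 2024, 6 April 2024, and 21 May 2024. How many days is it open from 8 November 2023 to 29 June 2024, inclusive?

166 business days

8 November 2023 is a Wednesday.
That's 235 days from start to end, counting both.
235 = 7 × 33 + 4, so there are 33 full weeks plus 4 extra days.
Each full week contributes 5 weekdays (Mon–Fri): 33 × 5 = 165.
The 4 extra days are Wed, Thu, Fri, Sat — 3 of them qualify.
Total: 165 + 3 = 168.
Holidays: 7 February 2024 (Wed); 6 April 2024 (Sat); 21 May 2024 (Tue).
2 of the 3 holidays fall on weekdays; the rest are weekends and were already excluded.
Business days: 168 − 2 = 166.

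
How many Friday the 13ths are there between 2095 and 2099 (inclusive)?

10

Friday-the-13ths by year:
2095: May
2096: Jan, Apr, Jul
2097: Sep, Dec
2098: Jun
2099: Feb, Mar, Nov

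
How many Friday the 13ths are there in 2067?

1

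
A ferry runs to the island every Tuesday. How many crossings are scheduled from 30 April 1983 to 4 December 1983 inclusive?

30 April 1983 is a Saturday.
The range spans 219 days (inclusive of both endpoints).
219 = 7 × 31 + 2, so there are 31 full weeks plus 2 extra days.
Each full week contributes one Tuesday: 31 so far.
The 2 extra days are Sat, Sun — none qualify.
Total: 31 + 0 = 31.

31 Tuesdays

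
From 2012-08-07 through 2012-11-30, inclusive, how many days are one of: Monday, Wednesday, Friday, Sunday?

66

2012-08-07 is a Tuesday.
That's 116 days from start to end, counting both.
116 = 7 × 16 + 4, so there are 16 full weeks plus 4 extra days.
Each full week contributes 4 days from the set (Mon, Wed, Fri, Sun): 16 × 4 = 64.
The 4 extra days are Tuesday, Wednesday, Thursday, Friday — 2 of them qualify.
Total: 64 + 2 = 66.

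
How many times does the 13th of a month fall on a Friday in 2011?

The 13th falls on a Friday when the month's 13th has weekday Fri.
Jan 13 is Thu; Feb 13 is Sun; Mar 13 is Sun; Apr 13 is Wed; May 13 is Fri ✓; Jun 13 is Mon; Jul 13 is Wed; Aug 13 is Sat; Sep 13 is Tue; Oct 13 is Thu; Nov 13 is Sun; Dec 13 is Tue.
Friday the 13ths: May.

1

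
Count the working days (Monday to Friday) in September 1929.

21 weekdays

1929-09-01 is a Sunday.
From 1929-09-01 to 1929-09-30 is 30 days inclusive.
30 = 7 × 4 + 2, so there are 4 full weeks plus 2 extra days.
Each full week contributes 5 weekdays (Mon–Fri): 4 × 5 = 20.
The 2 extra days are Sun, Mon — 1 of them qualifies.
Total: 20 + 1 = 21.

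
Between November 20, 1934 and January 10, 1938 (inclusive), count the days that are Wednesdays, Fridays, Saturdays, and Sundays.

656

November 20, 1934 is a Tuesday.
That's 1148 days from start to end, counting both.
1148 = 7 × 164, so the span is exactly 164 full weeks.
Each full week contributes 4 days from the set (Wed, Fri, Sat, Sun): 164 × 4 = 656.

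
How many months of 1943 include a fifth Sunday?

A month has five Sundays exactly when Sunday falls within its first (length − 28) days.
Jan: 31 days, starts Fri → 5 of Fri, Sat, Sun ✓
Feb: 28 days, starts Mon → 5 of (none)
Mar: 31 days, starts Mon → 5 of Mon, Tue, Wed
Apr: 30 days, starts Thu → 5 of Thu, Fri
May: 31 days, starts Sat → 5 of Sat, Sun, Mon ✓
Jun: 30 days, starts Tue → 5 of Tue, Wed
Jul: 31 days, starts Thu → 5 of Thu, Fri, Sat
Aug: 31 days, starts Sun → 5 of Sun, Mon, Tue ✓
Sep: 30 days, starts Wed → 5 of Wed, Thu
Oct: 31 days, starts Fri → 5 of Fri, Sat, Sun ✓
Nov: 30 days, starts Mon → 5 of Mon, Tue
Dec: 31 days, starts Wed → 5 of Wed, Thu, Fri
Months with five Sundays: Jan, May, Aug, Oct.

4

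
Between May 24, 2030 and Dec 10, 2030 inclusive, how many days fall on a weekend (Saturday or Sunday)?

58

May 24, 2030 is a Friday.
The range spans 201 days (inclusive of both endpoints).
201 = 7 × 28 + 5, so there are 28 full weeks plus 5 extra days.
Each full week contributes 2 weekend days (Sat, Sun): 28 × 2 = 56.
The 5 extra days are Friday, Saturday, Sunday, Monday, Tuesday — 2 of them qualify.
Total: 56 + 2 = 58.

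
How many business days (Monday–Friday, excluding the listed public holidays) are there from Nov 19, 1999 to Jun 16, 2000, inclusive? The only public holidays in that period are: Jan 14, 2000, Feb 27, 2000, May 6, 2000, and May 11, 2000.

149 business days

Nov 19, 1999 is a Friday.
That's 211 days from start to end, counting both.
211 = 7 × 30 + 1, so there are 30 full weeks plus 1 extra day.
Each full week contributes 5 weekdays (Mon–Fri): 30 × 5 = 150.
The 1 extra day is Fri — 1 of them qualifies.
Total: 150 + 1 = 151.
Holidays: Jan 14, 2000 (Fri); Feb 27, 2000 (Sun); May 6, 2000 (Sat); May 11, 2000 (Thu).
2 of the 4 holidays fall on weekdays; the rest are weekends and were already excluded.
Business days: 151 − 2 = 149.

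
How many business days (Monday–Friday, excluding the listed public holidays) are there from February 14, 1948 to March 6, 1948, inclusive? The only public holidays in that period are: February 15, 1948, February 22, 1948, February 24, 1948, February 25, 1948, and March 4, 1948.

February 14, 1948 is a Saturday.
From February 14, 1948 to March 6, 1948 is 22 days inclusive.
22 = 7 × 3 + 1, so there are 3 full weeks plus 1 extra day.
Each full week contributes 5 weekdays (Mon–Fri): 3 × 5 = 15.
The 1 extra day is Saturday — none qualify.
Total: 15 + 0 = 15.
Holidays: February 15, 1948 (Sun); February 22, 1948 (Sun); February 24, 1948 (Tue); February 25, 1948 (Wed); March 4, 1948 (Thu).
3 of the 5 holidays fall on weekdays; the rest are weekends and were already excluded.
Business days: 15 − 3 = 12.

12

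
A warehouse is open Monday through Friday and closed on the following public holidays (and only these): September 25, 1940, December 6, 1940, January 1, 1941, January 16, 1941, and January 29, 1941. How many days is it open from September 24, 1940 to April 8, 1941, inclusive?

136 business days

September 24, 1940 is a Tuesday.
The range spans 197 days (inclusive of both endpoints).
197 = 7 × 28 + 1, so there are 28 full weeks plus 1 extra day.
Each full week contributes 5 weekdays (Mon–Fri): 28 × 5 = 140.
The 1 extra day is Tuesday — 1 of them qualifies.
Total: 140 + 1 = 141.
Holidays: September 25, 1940 (Wed); December 6, 1940 (Fri); January 1, 1941 (Wed); January 16, 1941 (Thu); January 29, 1941 (Wed).
All 5 holidays fall on weekdays, so subtract 5.
Business days: 141 − 5 = 136.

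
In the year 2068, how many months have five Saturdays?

4

A month has five Saturdays exactly when Saturday falls within its first (length − 28) days.
Jan: 31 days, starts Sun → 5 of Sun, Mon, Tue
Feb: 29 days, starts Wed → 5 of Wed
Mar: 31 days, starts Thu → 5 of Thu, Fri, Sat ✓
Apr: 30 days, starts Sun → 5 of Sun, Mon
May: 31 days, starts Tue → 5 of Tue, Wed, Thu
Jun: 30 days, starts Fri → 5 of Fri, Sat ✓
Jul: 31 days, starts Sun → 5 of Sun, Mon, Tue
Aug: 31 days, starts Wed → 5 of Wed, Thu, Fri
Sep: 30 days, starts Sat → 5 of Sat, Sun ✓
Oct: 31 days, starts Mon → 5 of Mon, Tue, Wed
Nov: 30 days, starts Thu → 5 of Thu, Fri
Dec: 31 days, starts Sat → 5 of Sat, Sun, Mon ✓
Months with five Saturdays: Mar, Jun, Sep, Dec.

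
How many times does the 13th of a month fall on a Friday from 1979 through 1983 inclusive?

8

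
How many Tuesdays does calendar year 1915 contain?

52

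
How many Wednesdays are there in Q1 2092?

Jan 1, 2092 is a Tuesday.
The range spans 91 days (inclusive of both endpoints).
91 = 7 × 13, so the span is exactly 13 full weeks.
Each full week contributes one Wednesday: 13 so far.
Total: 13.

13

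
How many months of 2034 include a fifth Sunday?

A month has five Sundays exactly when Sunday falls within its first (length − 28) days.
Jan: 31 days, starts Sun → 5 of Sun, Mon, Tue ✓
Feb: 28 days, starts Wed → 5 of (none)
Mar: 31 days, starts Wed → 5 of Wed, Thu, Fri
Apr: 30 days, starts Sat → 5 of Sat, Sun ✓
May: 31 days, starts Mon → 5 of Mon, Tue, Wed
Jun: 30 days, starts Thu → 5 of Thu, Fri
Jul: 31 days, starts Sat → 5 of Sat, Sun, Mon ✓
Aug: 31 days, starts Tue → 5 of Tue, Wed, Thu
Sep: 30 days, starts Fri → 5 of Fri, Sat
Oct: 31 days, starts Sun → 5 of Sun, Mon, Tue ✓
Nov: 30 days, starts Wed → 5 of Wed, Thu
Dec: 31 days, starts Fri → 5 of Fri, Sat, Sun ✓
Months with five Sundays: Jan, Apr, Jul, Oct, Dec.

5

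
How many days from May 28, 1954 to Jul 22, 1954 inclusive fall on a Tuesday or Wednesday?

16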